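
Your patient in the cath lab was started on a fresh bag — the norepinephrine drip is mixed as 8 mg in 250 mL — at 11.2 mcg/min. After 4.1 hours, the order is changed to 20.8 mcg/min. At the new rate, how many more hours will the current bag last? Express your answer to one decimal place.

Initial rate:
11.2 mcg/min × 60 min/hr = 672 mcg/hr
Concentration = 8 mg ÷ 250 mL = 0.032 mg/mL = 32 mcg/mL
Rate = 672 mcg/hr ÷ 32 mcg/mL = 21 mL/hr
Volume infused so far = 21 mL/hr × 4.1 hr = 86.1 mL
Volume remaining = 250 − 86.1 = 163.9 mL
New rate:
20.8 mcg/min × 60 min/hr = 1248 mcg/hr
Rate = 1248 mcg/hr ÷ 32 mcg/mL = 39 mL/hr
Time remaining = 163.9 mL ÷ 39 mL/hr = 4.202564 hr

4.2 hours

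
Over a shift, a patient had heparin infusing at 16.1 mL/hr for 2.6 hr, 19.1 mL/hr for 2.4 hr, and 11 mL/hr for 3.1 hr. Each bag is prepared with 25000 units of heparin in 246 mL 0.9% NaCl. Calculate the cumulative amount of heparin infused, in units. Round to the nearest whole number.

12378 units

Concentration = 25000 units ÷ 246 mL = 101.626 units/mL
Stage 1: 16.1 mL/hr × 2.6 hr = 41.86 mL → 41.86 mL × 101.626 units/mL = 4254.065 units
Stage 2: 19.1 mL/hr × 2.4 hr = 45.84 mL → 45.84 mL × 101.626 units/mL = 4658.537 units
Stage 3: 11 mL/hr × 3.1 hr = 34.1 mL → 34.1 mL × 101.626 units/mL = 3465.447 units
Total = 4254.065 + 4658.537 + 3465.447 = 12378.05 units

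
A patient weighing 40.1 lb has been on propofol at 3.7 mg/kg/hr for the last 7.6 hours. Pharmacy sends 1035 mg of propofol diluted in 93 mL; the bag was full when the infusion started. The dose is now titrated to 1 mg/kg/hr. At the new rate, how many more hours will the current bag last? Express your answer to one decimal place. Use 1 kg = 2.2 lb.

Initial rate:
Weight = 40.1 lb ÷ 2.2 lb/kg = 18.22727 kg
Dose = 3.7 mg/kg/hr × 18.22727 kg = 67.44091 mg/hr
Concentration = 1035 mg ÷ 93 mL = 11.12903 mg/mL
Rate = 67.44091 mg/hr ÷ 11.12903 mg/mL = 6.059908 mL/hr
Volume infused so far = 6.059908 mL/hr × 7.6 hr = 46.0553 mL
Volume remaining = 93 − 46.0553 = 46.9447 mL
New rate:
Dose = 1 mg/kg/hr × 18.22727 kg = 18.22727 mg/hr
Rate = 18.22727 mg/hr ÷ 11.12903 mg/mL = 1.637813 mL/hr
Time remaining = 46.9447 mL ÷ 1.637813 mL/hr = 28.66304 hr

28.7 hours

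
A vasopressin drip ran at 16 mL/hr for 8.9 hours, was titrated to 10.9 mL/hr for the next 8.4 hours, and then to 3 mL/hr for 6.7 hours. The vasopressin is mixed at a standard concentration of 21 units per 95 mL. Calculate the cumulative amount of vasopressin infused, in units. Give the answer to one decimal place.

56.2 units

Concentration = 21 units ÷ 95 mL = 0.2210526 units/mL
Stage 1: 16 mL/hr × 8.9 hr = 142.4 mL → 142.4 mL × 0.2210526 units/mL = 31.47789 units
Stage 2: 10.9 mL/hr × 8.4 hr = 91.56 mL → 91.56 mL × 0.2210526 units/mL = 20.23958 units
Stage 3: 3 mL/hr × 6.7 hr = 20.1 mL → 20.1 mL × 0.2210526 units/mL = 4.443158 units
Total = 31.47789 + 20.23958 + 4.443158 = 56.16063 units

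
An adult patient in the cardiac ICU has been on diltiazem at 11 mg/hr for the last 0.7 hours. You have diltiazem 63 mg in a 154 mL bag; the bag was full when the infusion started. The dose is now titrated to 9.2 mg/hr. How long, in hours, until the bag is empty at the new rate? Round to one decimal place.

6.0 hours

Initial rate:
Concentration = 63 mg ÷ 154 mL = 0.4090909 mg/mL
Rate = 11 mg/hr ÷ 0.4090909 mg/mL = 26.88889 mL/hr
Volume infused so far = 26.88889 mL/hr × 0.7 hr = 18.82222 mL
Volume remaining = 154 − 18.82222 = 135.1778 mL
New rate:
Rate = 9.2 mg/hr ÷ 0.4090909 mg/mL = 22.48889 mL/hr
Time remaining = 135.1778 mL ÷ 22.48889 mL/hr = 6.01087 hr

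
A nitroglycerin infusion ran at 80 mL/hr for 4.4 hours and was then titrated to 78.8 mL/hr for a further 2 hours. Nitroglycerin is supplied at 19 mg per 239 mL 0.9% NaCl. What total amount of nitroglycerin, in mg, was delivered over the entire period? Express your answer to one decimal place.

40.5 mg

Concentration = 19 mg ÷ 239 mL = 0.07949791 mg/mL
Stage 1: 80 mL/hr × 4.4 hr = 352 mL → 352 mL × 0.07949791 mg/mL = 27.98326 mg
Stage 2: 78.8 mL/hr × 2 hr = 157.6 mL → 157.6 mL × 0.07949791 mg/mL = 12.52887 mg
Total = 27.98326 + 12.52887 = 40.51213 mg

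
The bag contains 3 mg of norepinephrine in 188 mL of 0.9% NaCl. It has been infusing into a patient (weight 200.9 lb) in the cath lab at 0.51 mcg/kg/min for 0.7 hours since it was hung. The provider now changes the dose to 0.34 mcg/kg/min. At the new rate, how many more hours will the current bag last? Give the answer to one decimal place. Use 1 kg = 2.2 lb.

0.6 hours

Initial rate:
Weight = 200.9 lb ÷ 2.2 lb/kg = 91.31818 kg
Dose = 0.51 mcg/kg/min × 91.31818 kg = 46.57227 mcg/min
46.57227 mcg/min × 60 min/hr = 2794.336 mcg/hr
Concentration = 3 mg ÷ 188 mL = 0.01595745 mg/mL = 15.95745 mcg/mL
Rate = 2794.336 mcg/hr ÷ 15.95745 mcg/mL = 175.1117 mL/hr
Volume infused so far = 175.1117 mL/hr × 0.7 hr = 122.5782 mL
Volume remaining = 188 − 122.5782 = 65.42178 mL
New rate:
Dose = 0.34 mcg/kg/min × 91.31818 kg = 31.04818 mcg/min
31.04818 mcg/min × 60 min/hr = 1862.891 mcg/hr
Rate = 1862.891 mcg/hr ÷ 15.95745 mcg/mL = 116.7412 mL/hr
Time remaining = 65.42178 mL ÷ 116.7412 mL/hr = 0.5604003 hr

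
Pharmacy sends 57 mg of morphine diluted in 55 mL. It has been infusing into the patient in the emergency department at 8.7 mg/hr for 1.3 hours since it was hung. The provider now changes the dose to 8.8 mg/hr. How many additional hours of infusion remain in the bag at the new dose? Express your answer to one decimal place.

5.2 hours

Initial rate:
Concentration = 57 mg ÷ 55 mL = 1.036364 mg/mL
Rate = 8.7 mg/hr ÷ 1.036364 mg/mL = 8.394737 mL/hr
Volume infused so far = 8.394737 mL/hr × 1.3 hr = 10.91316 mL
Volume remaining = 55 − 10.91316 = 44.08684 mL
New rate:
Rate = 8.8 mg/hr ÷ 1.036364 mg/mL = 8.491228 mL/hr
Time remaining = 44.08684 mL ÷ 8.491228 mL/hr = 5.192045 hr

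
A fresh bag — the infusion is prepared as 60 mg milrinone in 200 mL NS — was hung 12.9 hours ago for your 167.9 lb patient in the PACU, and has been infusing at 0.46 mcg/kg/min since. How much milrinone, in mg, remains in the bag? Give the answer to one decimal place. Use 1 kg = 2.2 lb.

Weight = 167.9 lb ÷ 2.2 lb/kg = 76.31818 kg
Dose = 0.46 mcg/kg/min × 76.31818 kg = 35.10636 mcg/min
35.10636 mcg/min × 60 min/hr = 2106.382 mcg/hr
Concentration = 60 mg ÷ 200 mL = 0.3 mg/mL = 300 mcg/mL
Rate = 2106.382 mcg/hr ÷ 300 mcg/mL = 7.021273 mL/hr
Volume infused = 7.021273 mL/hr × 12.9 hr = 90.57442 mL
Volume remaining = 200 − 90.57442 = 109.4256 mL
Drug remaining = 109.4256 mL × 300 mcg/mL = 32827.67 mcg = 32.82767 mg

32.8 mg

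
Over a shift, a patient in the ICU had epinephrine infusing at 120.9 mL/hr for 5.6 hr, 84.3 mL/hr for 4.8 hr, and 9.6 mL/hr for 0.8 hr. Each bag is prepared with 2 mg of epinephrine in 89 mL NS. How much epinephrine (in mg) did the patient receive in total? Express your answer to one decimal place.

Concentration = 2 mg ÷ 89 mL = 0.02247191 mg/mL
Stage 1: 120.9 mL/hr × 5.6 hr = 677.04 mL → 677.04 mL × 0.02247191 mg/mL = 15.21438 mg
Stage 2: 84.3 mL/hr × 4.8 hr = 404.64 mL → 404.64 mL × 0.02247191 mg/mL = 9.093034 mg
Stage 3: 9.6 mL/hr × 0.8 hr = 7.68 mL → 7.68 mL × 0.02247191 mg/mL = 0.1725843 mg
Total = 15.21438 + 9.093034 + 0.1725843 = 24.48 mg

24.5 mg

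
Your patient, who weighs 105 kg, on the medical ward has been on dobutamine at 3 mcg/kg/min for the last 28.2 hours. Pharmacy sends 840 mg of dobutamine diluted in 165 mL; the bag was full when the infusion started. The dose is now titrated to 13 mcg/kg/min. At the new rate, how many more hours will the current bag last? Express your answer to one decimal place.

3.7 hours

Initial rate:
Dose = 3 mcg/kg/min × 105 kg = 315 mcg/min
315 mcg/min × 60 min/hr = 18900 mcg/hr
Concentration = 840 mg ÷ 165 mL = 5.090909 mg/mL = 5090.909 mcg/mL
Rate = 18900 mcg/hr ÷ 5090.909 mcg/mL = 3.7125 mL/hr
Volume infused so far = 3.7125 mL/hr × 28.2 hr = 104.6925 mL
Volume remaining = 165 − 104.6925 = 60.3075 mL
New rate:
Dose = 13 mcg/kg/min × 105 kg = 1365 mcg/min
1365 mcg/min × 60 min/hr = 81900 mcg/hr
Rate = 81900 mcg/hr ÷ 5090.909 mcg/mL = 16.0875 mL/hr
Time remaining = 60.3075 mL ÷ 16.0875 mL/hr = 3.748718 hr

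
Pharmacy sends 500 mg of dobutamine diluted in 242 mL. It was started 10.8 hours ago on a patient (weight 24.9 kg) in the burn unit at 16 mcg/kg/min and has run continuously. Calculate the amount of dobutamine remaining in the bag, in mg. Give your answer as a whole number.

242 mg

Dose = 16 mcg/kg/min × 24.9 kg = 398.4 mcg/min
398.4 mcg/min × 60 min/hr = 23904 mcg/hr
Concentration = 500 mg ÷ 242 mL = 2.066116 mg/mL = 2066.116 mcg/mL
Rate = 23904 mcg/hr ÷ 2066.116 mcg/mL = 11.56954 mL/hr
Volume infused = 11.56954 mL/hr × 10.8 hr = 124.951 mL
Volume remaining = 242 − 124.951 = 117.049 mL
Drug remaining = 117.049 mL × 2066.116 mcg/mL = 241836.8 mcg = 241.8368 mg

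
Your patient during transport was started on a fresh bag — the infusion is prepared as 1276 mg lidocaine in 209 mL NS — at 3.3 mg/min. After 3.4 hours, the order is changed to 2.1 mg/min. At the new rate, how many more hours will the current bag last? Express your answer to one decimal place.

Initial rate:
3.3 mg/min × 60 min/hr = 198 mg/hr
Concentration = 1276 mg ÷ 209 mL = 6.105263 mg/mL
Rate = 198 mg/hr ÷ 6.105263 mg/mL = 32.43103 mL/hr
Volume infused so far = 32.43103 mL/hr × 3.4 hr = 110.2655 mL
Volume remaining = 209 − 110.2655 = 98.73448 mL
New rate:
2.1 mg/min × 60 min/hr = 126 mg/hr
Rate = 126 mg/hr ÷ 6.105263 mg/mL = 20.63793 mL/hr
Time remaining = 98.73448 mL ÷ 20.63793 mL/hr = 4.784127 hr

4.8 hours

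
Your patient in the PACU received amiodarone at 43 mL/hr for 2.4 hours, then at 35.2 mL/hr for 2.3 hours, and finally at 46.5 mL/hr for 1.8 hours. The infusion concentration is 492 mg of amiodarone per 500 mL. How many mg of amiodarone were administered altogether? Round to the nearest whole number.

Concentration = 492 mg ÷ 500 mL = 0.984 mg/mL
Stage 1: 43 mL/hr × 2.4 hr = 103.2 mL → 103.2 mL × 0.984 mg/mL = 101.5488 mg
Stage 2: 35.2 mL/hr × 2.3 hr = 80.96 mL → 80.96 mL × 0.984 mg/mL = 79.66464 mg
Stage 3: 46.5 mL/hr × 1.8 hr = 83.7 mL → 83.7 mL × 0.984 mg/mL = 82.3608 mg
Total = 101.5488 + 79.66464 + 82.3608 = 263.5742 mg

264 mg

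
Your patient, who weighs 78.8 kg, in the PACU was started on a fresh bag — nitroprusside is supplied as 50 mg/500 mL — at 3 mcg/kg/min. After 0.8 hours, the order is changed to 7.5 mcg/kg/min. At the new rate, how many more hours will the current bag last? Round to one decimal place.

Initial rate:
Dose = 3 mcg/kg/min × 78.8 kg = 236.4 mcg/min
236.4 mcg/min × 60 min/hr = 14184 mcg/hr
Concentration = 50 mg ÷ 500 mL = 0.1 mg/mL = 100 mcg/mL
Rate = 14184 mcg/hr ÷ 100 mcg/mL = 141.84 mL/hr
Volume infused so far = 141.84 mL/hr × 0.8 hr = 113.472 mL
Volume remaining = 500 − 113.472 = 386.528 mL
New rate:
Dose = 7.5 mcg/kg/min × 78.8 kg = 591 mcg/min
591 mcg/min × 60 min/hr = 35460 mcg/hr
Rate = 35460 mcg/hr ÷ 100 mcg/mL = 354.6 mL/hr
Time remaining = 386.528 mL ÷ 354.6 mL/hr = 1.090039 hr

1.1 hours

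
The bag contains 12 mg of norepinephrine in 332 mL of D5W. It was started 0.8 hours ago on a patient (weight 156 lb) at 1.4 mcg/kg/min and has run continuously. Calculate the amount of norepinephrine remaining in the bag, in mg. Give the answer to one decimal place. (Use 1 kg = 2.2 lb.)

7.2 mg

Weight = 156 lb ÷ 2.2 lb/kg = 70.90909 kg
Dose = 1.4 mcg/kg/min × 70.90909 kg = 99.27273 mcg/min
99.27273 mcg/min × 60 min/hr = 5956.364 mcg/hr
Concentration = 12 mg ÷ 332 mL = 0.03614458 mg/mL = 36.14458 mcg/mL
Rate = 5956.364 mcg/hr ÷ 36.14458 mcg/mL = 164.7927 mL/hr
Volume infused = 164.7927 mL/hr × 0.8 hr = 131.8342 mL
Volume remaining = 332 − 131.8342 = 200.1658 mL
Drug remaining = 200.1658 mL × 36.14458 mcg/mL = 7234.909 mcg = 7.234909 mg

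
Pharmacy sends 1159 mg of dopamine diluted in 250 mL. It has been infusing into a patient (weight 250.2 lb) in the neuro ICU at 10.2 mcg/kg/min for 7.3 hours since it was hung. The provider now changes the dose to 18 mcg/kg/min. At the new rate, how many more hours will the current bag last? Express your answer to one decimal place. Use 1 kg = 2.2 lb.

5.3 hours

Initial rate:
Weight = 250.2 lb ÷ 2.2 lb/kg = 113.7273 kg
Dose = 10.2 mcg/kg/min × 113.7273 kg = 1160.018 mcg/min
1160.018 mcg/min × 60 min/hr = 69601.09 mcg/hr
Concentration = 1159 mg ÷ 250 mL = 4.636 mg/mL = 4636 mcg/mL
Rate = 69601.09 mcg/hr ÷ 4636 mcg/mL = 15.01318 mL/hr
Volume infused so far = 15.01318 mL/hr × 7.3 hr = 109.5962 mL
Volume remaining = 250 − 109.5962 = 140.4038 mL
New rate:
Dose = 18 mcg/kg/min × 113.7273 kg = 2047.091 mcg/min
2047.091 mcg/min × 60 min/hr = 122825.5 mcg/hr
Rate = 122825.5 mcg/hr ÷ 4636 mcg/mL = 26.49384 mL/hr
Time remaining = 140.4038 mL ÷ 26.49384 mL/hr = 5.299488 hr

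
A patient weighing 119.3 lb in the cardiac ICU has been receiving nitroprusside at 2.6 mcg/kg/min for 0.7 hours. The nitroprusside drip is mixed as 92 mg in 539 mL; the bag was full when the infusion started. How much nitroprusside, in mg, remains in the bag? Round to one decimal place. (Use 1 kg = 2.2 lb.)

Weight = 119.3 lb ÷ 2.2 lb/kg = 54.22727 kg
Dose = 2.6 mcg/kg/min × 54.22727 kg = 140.9909 mcg/min
140.9909 mcg/min × 60 min/hr = 8459.455 mcg/hr
Concentration = 92 mg ÷ 539 mL = 0.1706865 mg/mL = 170.6865 mcg/mL
Rate = 8459.455 mcg/hr ÷ 170.6865 mcg/mL = 49.56137 mL/hr
Volume infused = 49.56137 mL/hr × 0.7 hr = 34.69296 mL
Volume remaining = 539 − 34.69296 = 504.307 mL
Drug remaining = 504.307 mL × 170.6865 mcg/mL = 86078.38 mcg = 86.07838 mg

86.1 mg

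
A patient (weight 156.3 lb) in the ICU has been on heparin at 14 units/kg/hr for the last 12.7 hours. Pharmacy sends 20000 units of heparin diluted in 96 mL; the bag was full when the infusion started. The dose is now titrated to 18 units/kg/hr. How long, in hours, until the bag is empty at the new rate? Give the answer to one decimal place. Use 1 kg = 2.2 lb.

Initial rate:
Weight = 156.3 lb ÷ 2.2 lb/kg = 71.04545 kg
Dose = 14 units/kg/hr × 71.04545 kg = 994.6364 units/hr
Concentration = 20000 units ÷ 96 mL = 208.3333 units/mL
Rate = 994.6364 units/hr ÷ 208.3333 units/mL = 4.774255 mL/hr
Volume infused so far = 4.774255 mL/hr × 12.7 hr = 60.63303 mL
Volume remaining = 96 − 60.63303 = 35.36697 mL
New rate:
Dose = 18 units/kg/hr × 71.04545 kg = 1278.818 units/hr
Rate = 1278.818 units/hr ÷ 208.3333 units/mL = 6.138327 mL/hr
Time remaining = 35.36697 mL ÷ 6.138327 mL/hr = 5.761662 hr

5.8 hours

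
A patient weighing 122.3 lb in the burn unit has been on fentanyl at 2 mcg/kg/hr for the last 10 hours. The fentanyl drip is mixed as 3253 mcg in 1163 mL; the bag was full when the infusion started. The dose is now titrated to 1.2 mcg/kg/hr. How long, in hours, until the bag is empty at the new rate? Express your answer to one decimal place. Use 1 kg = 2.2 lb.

Initial rate:
Weight = 122.3 lb ÷ 2.2 lb/kg = 55.59091 kg
Dose = 2 mcg/kg/hr × 55.59091 kg = 111.1818 mcg/hr
Concentration = 3253 mcg ÷ 1163 mL = 2.797077 mcg/mL
Rate = 111.1818 mcg/hr ÷ 2.797077 mcg/mL = 39.74929 mL/hr
Volume infused so far = 39.74929 mL/hr × 10 hr = 397.4929 mL
Volume remaining = 1163 − 397.4929 = 765.5071 mL
New rate:
Dose = 1.2 mcg/kg/hr × 55.59091 kg = 66.70909 mcg/hr
Rate = 66.70909 mcg/hr ÷ 2.797077 mcg/mL = 23.84958 mL/hr
Time remaining = 765.5071 mL ÷ 23.84958 mL/hr = 32.0973 hr

32.1 hours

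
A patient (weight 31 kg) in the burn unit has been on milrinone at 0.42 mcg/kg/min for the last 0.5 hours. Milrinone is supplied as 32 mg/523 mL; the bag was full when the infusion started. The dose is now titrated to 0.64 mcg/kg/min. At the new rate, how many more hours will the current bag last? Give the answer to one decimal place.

26.6 hours

Initial rate:
Dose = 0.42 mcg/kg/min × 31 kg = 13.02 mcg/min
13.02 mcg/min × 60 min/hr = 781.2 mcg/hr
Concentration = 32 mg ÷ 523 mL = 0.06118547 mg/mL = 61.18547 mcg/mL
Rate = 781.2 mcg/hr ÷ 61.18547 mcg/mL = 12.76774 mL/hr
Volume infused so far = 12.76774 mL/hr × 0.5 hr = 6.383869 mL
Volume remaining = 523 − 6.383869 = 516.6161 mL
New rate:
Dose = 0.64 mcg/kg/min × 31 kg = 19.84 mcg/min
19.84 mcg/min × 60 min/hr = 1190.4 mcg/hr
Rate = 1190.4 mcg/hr ÷ 61.18547 mcg/mL = 19.4556 mL/hr
Time remaining = 516.6161 mL ÷ 19.4556 mL/hr = 26.5536 hr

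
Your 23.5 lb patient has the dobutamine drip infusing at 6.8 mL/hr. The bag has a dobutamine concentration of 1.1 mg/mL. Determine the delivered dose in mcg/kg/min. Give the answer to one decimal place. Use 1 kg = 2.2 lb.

11.7 mcg/kg/min

Weight = 23.5 lb ÷ 2.2 lb/kg = 10.68182 kg
Concentration = 1.1 mg/mL = 1100 mcg/mL
Drug rate = 6.8 mL/hr × 1100 mcg/mL = 7480 mcg/hr
7480 mcg/hr ÷ 60 min/hr = 124.6667 mcg/min
124.6667 mcg/min ÷ 10.68182 kg = 11.67092 mcg/kg/min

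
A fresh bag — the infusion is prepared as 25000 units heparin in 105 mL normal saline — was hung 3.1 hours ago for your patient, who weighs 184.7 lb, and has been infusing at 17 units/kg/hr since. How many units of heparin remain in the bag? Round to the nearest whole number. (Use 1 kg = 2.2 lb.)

20576 units

Weight = 184.7 lb ÷ 2.2 lb/kg = 83.95455 kg
Dose = 17 units/kg/hr × 83.95455 kg = 1427.227 units/hr
Concentration = 25000 units ÷ 105 mL = 238.0952 units/mL
Rate = 1427.227 units/hr ÷ 238.0952 units/mL = 5.994355 mL/hr
Volume infused = 5.994355 mL/hr × 3.1 hr = 18.5825 mL
Volume remaining = 105 − 18.5825 = 86.4175 mL
Drug remaining = 86.4175 mL × 238.0952 units/mL = 20575.6 units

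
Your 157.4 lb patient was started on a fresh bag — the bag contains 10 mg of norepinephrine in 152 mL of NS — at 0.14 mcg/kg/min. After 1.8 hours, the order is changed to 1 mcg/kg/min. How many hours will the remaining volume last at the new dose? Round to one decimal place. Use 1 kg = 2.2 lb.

2.1 hours

Initial rate:
Weight = 157.4 lb ÷ 2.2 lb/kg = 71.54545 kg
Dose = 0.14 mcg/kg/min × 71.54545 kg = 10.01636 mcg/min
10.01636 mcg/min × 60 min/hr = 600.9818 mcg/hr
Concentration = 10 mg ÷ 152 mL = 0.06578947 mg/mL = 65.78947 mcg/mL
Rate = 600.9818 mcg/hr ÷ 65.78947 mcg/mL = 9.134924 mL/hr
Volume infused so far = 9.134924 mL/hr × 1.8 hr = 16.44286 mL
Volume remaining = 152 − 16.44286 = 135.5571 mL
New rate:
Dose = 1 mcg/kg/min × 71.54545 kg = 71.54545 mcg/min
71.54545 mcg/min × 60 min/hr = 4292.727 mcg/hr
Rate = 4292.727 mcg/hr ÷ 65.78947 mcg/mL = 65.24945 mL/hr
Time remaining = 135.5571 mL ÷ 65.24945 mL/hr = 2.077521 hr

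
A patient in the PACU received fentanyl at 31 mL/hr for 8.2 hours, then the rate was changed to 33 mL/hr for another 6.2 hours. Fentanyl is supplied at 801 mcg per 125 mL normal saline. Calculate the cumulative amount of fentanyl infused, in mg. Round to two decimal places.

2.94 mg

Concentration = 801 mcg ÷ 125 mL = 6.408 mcg/mL
Stage 1: 31 mL/hr × 8.2 hr = 254.2 mL → 254.2 mL × 6.408 mcg/mL = 1628.914 mcg
Stage 2: 33 mL/hr × 6.2 hr = 204.6 mL → 204.6 mL × 6.408 mcg/mL = 1311.077 mcg
Total = 1628.914 + 1311.077 = 2939.99 mcg = 2.93999 mg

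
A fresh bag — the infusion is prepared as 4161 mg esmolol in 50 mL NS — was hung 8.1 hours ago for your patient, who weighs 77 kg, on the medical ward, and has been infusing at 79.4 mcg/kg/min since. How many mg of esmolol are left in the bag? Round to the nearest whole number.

1190 mg

Dose = 79.4 mcg/kg/min × 77 kg = 6113.8 mcg/min
6113.8 mcg/min × 60 min/hr = 366828 mcg/hr
Concentration = 4161 mg ÷ 50 mL = 83.22 mg/mL = 83220 mcg/mL
Rate = 366828 mcg/hr ÷ 83220 mcg/mL = 4.407931 mL/hr
Volume infused = 4.407931 mL/hr × 8.1 hr = 35.70424 mL
Volume remaining = 50 − 35.70424 = 14.29576 mL
Drug remaining = 14.29576 mL × 83220 mcg/mL = 1189693 mcg = 1189.693 mg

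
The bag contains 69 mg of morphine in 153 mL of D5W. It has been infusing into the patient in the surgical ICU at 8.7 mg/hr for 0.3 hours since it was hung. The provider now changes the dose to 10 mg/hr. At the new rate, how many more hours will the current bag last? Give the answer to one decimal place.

6.6 hours

Initial rate:
Concentration = 69 mg ÷ 153 mL = 0.4509804 mg/mL
Rate = 8.7 mg/hr ÷ 0.4509804 mg/mL = 19.2913 mL/hr
Volume infused so far = 19.2913 mL/hr × 0.3 hr = 5.787391 mL
Volume remaining = 153 − 5.787391 = 147.2126 mL
New rate:
Rate = 10 mg/hr ÷ 0.4509804 mg/mL = 22.17391 mL/hr
Time remaining = 147.2126 mL ÷ 22.17391 mL/hr = 6.639 hr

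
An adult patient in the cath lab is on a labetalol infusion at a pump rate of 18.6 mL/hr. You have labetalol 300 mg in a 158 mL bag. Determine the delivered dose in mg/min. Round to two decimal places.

0.59 mg/min

Concentration = 300 mg ÷ 158 mL = 1.898734 mg/mL
Drug rate = 18.6 mL/hr × 1.898734 mg/mL = 35.31646 mg/hr
35.31646 mg/hr ÷ 60 min/hr = 0.5886076 mg/min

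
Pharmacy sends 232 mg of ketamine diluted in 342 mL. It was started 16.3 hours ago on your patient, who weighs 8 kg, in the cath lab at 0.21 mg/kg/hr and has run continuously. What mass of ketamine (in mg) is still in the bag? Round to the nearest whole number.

Dose = 0.21 mg/kg/hr × 8 kg = 1.68 mg/hr
Concentration = 232 mg ÷ 342 mL = 0.6783626 mg/mL
Rate = 1.68 mg/hr ÷ 0.6783626 mg/mL = 2.476552 mL/hr
Volume infused = 2.476552 mL/hr × 16.3 hr = 40.36779 mL
Volume remaining = 342 − 40.36779 = 301.6322 mL
Drug remaining = 301.6322 mL × 0.6783626 mg/mL = 204.616 mg

205 mg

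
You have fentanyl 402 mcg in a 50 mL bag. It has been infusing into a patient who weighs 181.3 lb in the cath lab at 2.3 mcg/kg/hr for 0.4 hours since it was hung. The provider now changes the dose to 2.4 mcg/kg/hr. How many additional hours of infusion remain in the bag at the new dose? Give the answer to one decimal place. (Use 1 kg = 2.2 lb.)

1.6 hours

Initial rate:
Weight = 181.3 lb ÷ 2.2 lb/kg = 82.40909 kg
Dose = 2.3 mcg/kg/hr × 82.40909 kg = 189.5409 mcg/hr
Concentration = 402 mcg ÷ 50 mL = 8.04 mcg/mL
Rate = 189.5409 mcg/hr ÷ 8.04 mcg/mL = 23.57474 mL/hr
Volume infused so far = 23.57474 mL/hr × 0.4 hr = 9.429896 mL
Volume remaining = 50 − 9.429896 = 40.5701 mL
New rate:
Dose = 2.4 mcg/kg/hr × 82.40909 kg = 197.7818 mcg/hr
Rate = 197.7818 mcg/hr ÷ 8.04 mcg/mL = 24.59973 mL/hr
Time remaining = 40.5701 mL ÷ 24.59973 mL/hr = 1.649209 hr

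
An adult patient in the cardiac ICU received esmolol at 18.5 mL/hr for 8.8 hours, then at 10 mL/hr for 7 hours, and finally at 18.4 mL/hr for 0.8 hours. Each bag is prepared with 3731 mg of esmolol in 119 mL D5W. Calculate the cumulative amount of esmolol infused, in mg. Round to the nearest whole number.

Concentration = 3731 mg ÷ 119 mL = 31.35294 mg/mL
Stage 1: 18.5 mL/hr × 8.8 hr = 162.8 mL → 162.8 mL × 31.35294 mg/mL = 5104.259 mg
Stage 2: 10 mL/hr × 7 hr = 70 mL → 70 mL × 31.35294 mg/mL = 2194.706 mg
Stage 3: 18.4 mL/hr × 0.8 hr = 14.72 mL → 14.72 mL × 31.35294 mg/mL = 461.5153 mg
Total = 5104.259 + 2194.706 + 461.5153 = 7760.48 mg

7760 mg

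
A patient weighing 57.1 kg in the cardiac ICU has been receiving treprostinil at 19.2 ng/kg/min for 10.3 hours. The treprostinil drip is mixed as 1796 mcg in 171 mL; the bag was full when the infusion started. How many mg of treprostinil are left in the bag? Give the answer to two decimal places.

1.12 mg

Dose = 19.2 ng/kg/min × 57.1 kg = 1096.32 ng/min
1096.32 ng/min × 60 min/hr = 65779.2 ng/hr
Concentration = 1796 mcg ÷ 171 mL = 10.50292 mcg/mL = 10502.92 ng/mL
Rate = 65779.2 ng/hr ÷ 10502.92 ng/mL = 6.262942 mL/hr
Volume infused = 6.262942 mL/hr × 10.3 hr = 64.5083 mL
Volume remaining = 171 − 64.5083 = 106.4917 mL
Drug remaining = 106.4917 mL × 10502.92 ng/mL = 1118474 ng = 1.118474 mg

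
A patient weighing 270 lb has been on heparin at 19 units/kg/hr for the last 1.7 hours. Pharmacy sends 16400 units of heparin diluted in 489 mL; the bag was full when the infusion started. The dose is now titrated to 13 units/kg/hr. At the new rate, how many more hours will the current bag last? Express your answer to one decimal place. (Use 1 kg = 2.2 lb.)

Initial rate:
Weight = 270 lb ÷ 2.2 lb/kg = 122.7273 kg
Dose = 19 units/kg/hr × 122.7273 kg = 2331.818 units/hr
Concentration = 16400 units ÷ 489 mL = 33.53783 units/mL
Rate = 2331.818 units/hr ÷ 33.53783 units/mL = 69.52799 mL/hr
Volume infused so far = 69.52799 mL/hr × 1.7 hr = 118.1976 mL
Volume remaining = 489 − 118.1976 = 370.8024 mL
New rate:
Dose = 13 units/kg/hr × 122.7273 kg = 1595.455 units/hr
Rate = 1595.455 units/hr ÷ 33.53783 units/mL = 47.57178 mL/hr
Time remaining = 370.8024 mL ÷ 47.57178 mL/hr = 7.794587 hr

7.8 hours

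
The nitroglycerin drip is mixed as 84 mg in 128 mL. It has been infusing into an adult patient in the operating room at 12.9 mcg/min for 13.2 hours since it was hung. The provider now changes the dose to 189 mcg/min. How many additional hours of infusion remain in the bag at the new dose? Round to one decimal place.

Initial rate:
12.9 mcg/min × 60 min/hr = 774 mcg/hr
Concentration = 84 mg ÷ 128 mL = 0.65625 mg/mL = 656.25 mcg/mL
Rate = 774 mcg/hr ÷ 656.25 mcg/mL = 1.179429 mL/hr
Volume infused so far = 1.179429 mL/hr × 13.2 hr = 15.56846 mL
Volume remaining = 128 − 15.56846 = 112.4315 mL
New rate:
189 mcg/min × 60 min/hr = 11340 mcg/hr
Rate = 11340 mcg/hr ÷ 656.25 mcg/mL = 17.28 mL/hr
Time remaining = 112.4315 mL ÷ 17.28 mL/hr = 6.506455 hr

6.5 hours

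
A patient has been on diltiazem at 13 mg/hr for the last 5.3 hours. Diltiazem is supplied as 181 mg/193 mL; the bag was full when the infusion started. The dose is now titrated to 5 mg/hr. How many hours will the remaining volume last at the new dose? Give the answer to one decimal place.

22.4 hours

Initial rate:
Concentration = 181 mg ÷ 193 mL = 0.9378238 mg/mL
Rate = 13 mg/hr ÷ 0.9378238 mg/mL = 13.86188 mL/hr
Volume infused so far = 13.86188 mL/hr × 5.3 hr = 73.46796 mL
Volume remaining = 193 − 73.46796 = 119.532 mL
New rate:
Rate = 5 mg/hr ÷ 0.9378238 mg/mL = 5.331492 mL/hr
Time remaining = 119.532 mL ÷ 5.331492 mL/hr = 22.42 hr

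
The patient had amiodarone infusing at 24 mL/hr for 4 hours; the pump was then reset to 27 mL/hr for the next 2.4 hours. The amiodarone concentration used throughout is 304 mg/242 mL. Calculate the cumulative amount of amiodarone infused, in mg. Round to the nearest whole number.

Concentration = 304 mg ÷ 242 mL = 1.256198 mg/mL
Stage 1: 24 mL/hr × 4 hr = 96 mL → 96 mL × 1.256198 mg/mL = 120.595 mg
Stage 2: 27 mL/hr × 2.4 hr = 64.8 mL → 64.8 mL × 1.256198 mg/mL = 81.40165 mg
Total = 120.595 + 81.40165 = 201.9967 mg

202 mg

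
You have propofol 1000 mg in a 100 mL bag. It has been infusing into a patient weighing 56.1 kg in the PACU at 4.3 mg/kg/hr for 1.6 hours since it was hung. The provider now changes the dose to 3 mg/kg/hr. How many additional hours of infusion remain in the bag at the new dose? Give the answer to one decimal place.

3.6 hours

Initial rate:
Dose = 4.3 mg/kg/hr × 56.1 kg = 241.23 mg/hr
Concentration = 1000 mg ÷ 100 mL = 10 mg/mL
Rate = 241.23 mg/hr ÷ 10 mg/mL = 24.123 mL/hr
Volume infused so far = 24.123 mL/hr × 1.6 hr = 38.5968 mL
Volume remaining = 100 − 38.5968 = 61.4032 mL
New rate:
Dose = 3 mg/kg/hr × 56.1 kg = 168.3 mg/hr
Rate = 168.3 mg/hr ÷ 10 mg/mL = 16.83 mL/hr
Time remaining = 61.4032 mL ÷ 16.83 mL/hr = 3.648437 hr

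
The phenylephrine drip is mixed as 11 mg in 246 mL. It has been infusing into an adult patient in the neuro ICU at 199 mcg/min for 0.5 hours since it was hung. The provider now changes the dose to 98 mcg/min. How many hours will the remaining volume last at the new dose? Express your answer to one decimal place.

Initial rate:
199 mcg/min × 60 min/hr = 11940 mcg/hr
Concentration = 11 mg ÷ 246 mL = 0.04471545 mg/mL = 44.71545 mcg/mL
Rate = 11940 mcg/hr ÷ 44.71545 mcg/mL = 267.0218 mL/hr
Volume infused so far = 267.0218 mL/hr × 0.5 hr = 133.5109 mL
Volume remaining = 246 − 133.5109 = 112.4891 mL
New rate:
98 mcg/min × 60 min/hr = 5880 mcg/hr
Rate = 5880 mcg/hr ÷ 44.71545 mcg/mL = 131.4982 mL/hr
Time remaining = 112.4891 mL ÷ 131.4982 mL/hr = 0.8554422 hr

0.9 hours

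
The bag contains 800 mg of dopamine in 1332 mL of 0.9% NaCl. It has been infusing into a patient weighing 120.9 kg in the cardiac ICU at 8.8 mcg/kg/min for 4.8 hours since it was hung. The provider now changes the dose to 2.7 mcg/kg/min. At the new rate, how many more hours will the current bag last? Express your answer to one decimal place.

Initial rate:
Dose = 8.8 mcg/kg/min × 120.9 kg = 1063.92 mcg/min
1063.92 mcg/min × 60 min/hr = 63835.2 mcg/hr
Concentration = 800 mg ÷ 1332 mL = 0.6006006 mg/mL = 600.6006 mcg/mL
Rate = 63835.2 mcg/hr ÷ 600.6006 mcg/mL = 106.2856 mL/hr
Volume infused so far = 106.2856 mL/hr × 4.8 hr = 510.1709 mL
Volume remaining = 1332 − 510.1709 = 821.8291 mL
New rate:
Dose = 2.7 mcg/kg/min × 120.9 kg = 326.43 mcg/min
326.43 mcg/min × 60 min/hr = 19585.8 mcg/hr
Rate = 19585.8 mcg/hr ÷ 600.6006 mcg/mL = 32.61036 mL/hr
Time remaining = 821.8291 mL ÷ 32.61036 mL/hr = 25.20147 hr

25.2 hours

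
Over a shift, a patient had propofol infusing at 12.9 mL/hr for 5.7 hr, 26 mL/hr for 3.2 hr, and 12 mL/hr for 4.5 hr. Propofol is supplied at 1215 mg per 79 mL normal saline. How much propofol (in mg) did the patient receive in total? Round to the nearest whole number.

Concentration = 1215 mg ÷ 79 mL = 15.37975 mg/mL
Stage 1: 12.9 mL/hr × 5.7 hr = 73.53 mL → 73.53 mL × 15.37975 mg/mL = 1130.873 mg
Stage 2: 26 mL/hr × 3.2 hr = 83.2 mL → 83.2 mL × 15.37975 mg/mL = 1279.595 mg
Stage 3: 12 mL/hr × 4.5 hr = 54 mL → 54 mL × 15.37975 mg/mL = 830.5063 mg
Total = 1130.873 + 1279.595 + 830.5063 = 3240.974 mg

3241 mg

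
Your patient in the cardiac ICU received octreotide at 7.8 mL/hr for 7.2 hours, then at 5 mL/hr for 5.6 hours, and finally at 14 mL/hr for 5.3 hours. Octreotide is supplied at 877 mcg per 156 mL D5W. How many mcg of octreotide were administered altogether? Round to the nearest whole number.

Concentration = 877 mcg ÷ 156 mL = 5.621795 mcg/mL
Stage 1: 7.8 mL/hr × 7.2 hr = 56.16 mL → 56.16 mL × 5.621795 mcg/mL = 315.72 mcg
Stage 2: 5 mL/hr × 5.6 hr = 28 mL → 28 mL × 5.621795 mcg/mL = 157.4103 mcg
Stage 3: 14 mL/hr × 5.3 hr = 74.2 mL → 74.2 mL × 5.621795 mcg/mL = 417.1372 mcg
Total = 315.72 + 157.4103 + 417.1372 = 890.2674 mcg

890 mcg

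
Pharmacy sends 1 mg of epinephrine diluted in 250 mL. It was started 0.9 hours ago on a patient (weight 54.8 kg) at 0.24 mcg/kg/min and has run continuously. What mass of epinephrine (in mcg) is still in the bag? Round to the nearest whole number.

Dose = 0.24 mcg/kg/min × 54.8 kg = 13.152 mcg/min
13.152 mcg/min × 60 min/hr = 789.12 mcg/hr
Concentration = 1 mg ÷ 250 mL = 0.004 mg/mL = 4 mcg/mL
Rate = 789.12 mcg/hr ÷ 4 mcg/mL = 197.28 mL/hr
Volume infused = 197.28 mL/hr × 0.9 hr = 177.552 mL
Volume remaining = 250 − 177.552 = 72.448 mL
Drug remaining = 72.448 mL × 4 mcg/mL = 289.792 mcg

290 mcg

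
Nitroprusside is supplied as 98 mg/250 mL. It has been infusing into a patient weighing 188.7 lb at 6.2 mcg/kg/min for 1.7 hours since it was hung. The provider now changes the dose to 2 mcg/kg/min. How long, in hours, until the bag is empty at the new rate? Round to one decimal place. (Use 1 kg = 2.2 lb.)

4.3 hours

Initial rate:
Weight = 188.7 lb ÷ 2.2 lb/kg = 85.77273 kg
Dose = 6.2 mcg/kg/min × 85.77273 kg = 531.7909 mcg/min
531.7909 mcg/min × 60 min/hr = 31907.45 mcg/hr
Concentration = 98 mg ÷ 250 mL = 0.392 mg/mL = 392 mcg/mL
Rate = 31907.45 mcg/hr ÷ 392 mcg/mL = 81.39657 mL/hr
Volume infused so far = 81.39657 mL/hr × 1.7 hr = 138.3742 mL
Volume remaining = 250 − 138.3742 = 111.6258 mL
New rate:
Dose = 2 mcg/kg/min × 85.77273 kg = 171.5455 mcg/min
171.5455 mcg/min × 60 min/hr = 10292.73 mcg/hr
Rate = 10292.73 mcg/hr ÷ 392 mcg/mL = 26.25696 mL/hr
Time remaining = 111.6258 mL ÷ 26.25696 mL/hr = 4.251286 hr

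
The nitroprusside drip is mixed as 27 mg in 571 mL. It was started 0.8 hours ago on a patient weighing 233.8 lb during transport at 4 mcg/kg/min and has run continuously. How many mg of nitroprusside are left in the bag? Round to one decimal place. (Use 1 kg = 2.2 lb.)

Weight = 233.8 lb ÷ 2.2 lb/kg = 106.2727 kg
Dose = 4 mcg/kg/min × 106.2727 kg = 425.0909 mcg/min
425.0909 mcg/min × 60 min/hr = 25505.45 mcg/hr
Concentration = 27 mg ÷ 571 mL = 0.04728546 mg/mL = 47.28546 mcg/mL
Rate = 25505.45 mcg/hr ÷ 47.28546 mcg/mL = 539.3931 mL/hr
Volume infused = 539.3931 mL/hr × 0.8 hr = 431.5145 mL
Volume remaining = 571 − 431.5145 = 139.4855 mL
Drug remaining = 139.4855 mL × 47.28546 mcg/mL = 6595.636 mcg = 6.595636 mg

6.6 mg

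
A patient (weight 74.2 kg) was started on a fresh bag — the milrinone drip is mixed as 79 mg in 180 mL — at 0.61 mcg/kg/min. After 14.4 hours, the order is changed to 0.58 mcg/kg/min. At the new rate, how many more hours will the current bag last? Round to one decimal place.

15.4 hours

Initial rate:
Dose = 0.61 mcg/kg/min × 74.2 kg = 45.262 mcg/min
45.262 mcg/min × 60 min/hr = 2715.72 mcg/hr
Concentration = 79 mg ÷ 180 mL = 0.4388889 mg/mL = 438.8889 mcg/mL
Rate = 2715.72 mcg/hr ÷ 438.8889 mcg/mL = 6.187716 mL/hr
Volume infused so far = 6.187716 mL/hr × 14.4 hr = 89.10312 mL
Volume remaining = 180 − 89.10312 = 90.89688 mL
New rate:
Dose = 0.58 mcg/kg/min × 74.2 kg = 43.036 mcg/min
43.036 mcg/min × 60 min/hr = 2582.16 mcg/hr
Rate = 2582.16 mcg/hr ÷ 438.8889 mcg/mL = 5.883403 mL/hr
Time remaining = 90.89688 mL ÷ 5.883403 mL/hr = 15.44971 hr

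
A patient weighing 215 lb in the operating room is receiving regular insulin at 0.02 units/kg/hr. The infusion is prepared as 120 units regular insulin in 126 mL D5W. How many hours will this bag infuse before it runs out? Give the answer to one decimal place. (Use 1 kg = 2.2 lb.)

61.4 hours

Weight = 215 lb ÷ 2.2 lb/kg = 97.72727 kg
Dose = 0.02 units/kg/hr × 97.72727 kg = 1.954545 units/hr
Concentration = 120 units ÷ 126 mL = 0.952381 units/mL
Rate = 1.954545 units/hr ÷ 0.952381 units/mL = 2.052273 mL/hr
Duration = 126 mL ÷ 2.052273 mL/hr = 61.39535 hr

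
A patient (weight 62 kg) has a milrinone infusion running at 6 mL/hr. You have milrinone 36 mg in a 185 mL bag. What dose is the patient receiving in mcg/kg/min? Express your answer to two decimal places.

Concentration = 36 mg ÷ 185 mL = 0.1945946 mg/mL = 194.5946 mcg/mL
Drug rate = 6 mL/hr × 194.5946 mcg/mL = 1167.568 mcg/hr
1167.568 mcg/hr ÷ 60 min/hr = 19.45946 mcg/min
19.45946 mcg/min ÷ 62 kg = 0.3138622 mcg/kg/min

0.31 mcg/kg/min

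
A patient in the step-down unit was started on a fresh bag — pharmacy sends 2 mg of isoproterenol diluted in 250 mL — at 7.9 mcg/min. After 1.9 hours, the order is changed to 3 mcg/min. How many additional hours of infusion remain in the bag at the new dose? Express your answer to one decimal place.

6.1 hours

Initial rate:
7.9 mcg/min × 60 min/hr = 474 mcg/hr
Concentration = 2 mg ÷ 250 mL = 0.008 mg/mL = 8 mcg/mL
Rate = 474 mcg/hr ÷ 8 mcg/mL = 59.25 mL/hr
Volume infused so far = 59.25 mL/hr × 1.9 hr = 112.575 mL
Volume remaining = 250 − 112.575 = 137.425 mL
New rate:
3 mcg/min × 60 min/hr = 180 mcg/hr
Rate = 180 mcg/hr ÷ 8 mcg/mL = 22.5 mL/hr
Time remaining = 137.425 mL ÷ 22.5 mL/hr = 6.107778 hr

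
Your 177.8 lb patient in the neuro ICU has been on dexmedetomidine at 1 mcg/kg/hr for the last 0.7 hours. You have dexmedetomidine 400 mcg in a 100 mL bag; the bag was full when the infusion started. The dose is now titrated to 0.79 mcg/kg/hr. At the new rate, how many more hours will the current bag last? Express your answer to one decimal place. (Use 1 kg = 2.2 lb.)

Initial rate:
Weight = 177.8 lb ÷ 2.2 lb/kg = 80.81818 kg
Dose = 1 mcg/kg/hr × 80.81818 kg = 80.81818 mcg/hr
Concentration = 400 mcg ÷ 100 mL = 4 mcg/mL
Rate = 80.81818 mcg/hr ÷ 4 mcg/mL = 20.20455 mL/hr
Volume infused so far = 20.20455 mL/hr × 0.7 hr = 14.14318 mL
Volume remaining = 100 − 14.14318 = 85.85682 mL
New rate:
Dose = 0.79 mcg/kg/hr × 80.81818 kg = 63.84636 mcg/hr
Rate = 63.84636 mcg/hr ÷ 4 mcg/mL = 15.96159 mL/hr
Time remaining = 85.85682 mL ÷ 15.96159 mL/hr = 5.378964 hr

5.4 hours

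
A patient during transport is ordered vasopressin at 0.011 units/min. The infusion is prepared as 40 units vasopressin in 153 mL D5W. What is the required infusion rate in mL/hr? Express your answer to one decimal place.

0.011 units/min × 60 min/hr = 0.66 units/hr
Concentration = 40 units ÷ 153 mL = 0.2614379 units/mL
Rate = 0.66 units/hr ÷ 0.2614379 units/mL = 2.5245 mL/hr

2.5 mL/hr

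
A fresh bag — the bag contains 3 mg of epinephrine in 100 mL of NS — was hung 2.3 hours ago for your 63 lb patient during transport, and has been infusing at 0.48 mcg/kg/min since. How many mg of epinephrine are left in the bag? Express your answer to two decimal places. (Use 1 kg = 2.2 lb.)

Weight = 63 lb ÷ 2.2 lb/kg = 28.63636 kg
Dose = 0.48 mcg/kg/min × 28.63636 kg = 13.74545 mcg/min
13.74545 mcg/min × 60 min/hr = 824.7273 mcg/hr
Concentration = 3 mg ÷ 100 mL = 0.03 mg/mL = 30 mcg/mL
Rate = 824.7273 mcg/hr ÷ 30 mcg/mL = 27.49091 mL/hr
Volume infused = 27.49091 mL/hr × 2.3 hr = 63.22909 mL
Volume remaining = 100 − 63.22909 = 36.77091 mL
Drug remaining = 36.77091 mL × 30 mcg/mL = 1103.127 mcg = 1.103127 mg

1.10 mg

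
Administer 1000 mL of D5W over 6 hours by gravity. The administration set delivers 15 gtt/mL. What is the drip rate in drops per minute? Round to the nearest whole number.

42 gtt/min

1000 mL ÷ (6 hr × 60 = 360 min) = 2.777778 mL/min
2.777778 mL/min × 15 gtt/mL = 41.66667 gtt/min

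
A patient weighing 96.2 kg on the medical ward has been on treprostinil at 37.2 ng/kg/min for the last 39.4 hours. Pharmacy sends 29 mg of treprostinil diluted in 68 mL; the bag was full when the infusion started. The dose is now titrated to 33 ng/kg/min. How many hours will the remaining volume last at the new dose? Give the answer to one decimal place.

107.8 hours

Initial rate:
Dose = 37.2 ng/kg/min × 96.2 kg = 3578.64 ng/min
3578.64 ng/min × 60 min/hr = 214718.4 ng/hr
Concentration = 29 mg ÷ 68 mL = 0.4264706 mg/mL = 426470.6 ng/mL
Rate = 214718.4 ng/hr ÷ 426470.6 ng/mL = 0.5034776 mL/hr
Volume infused so far = 0.5034776 mL/hr × 39.4 hr = 19.83702 mL
Volume remaining = 68 − 19.83702 = 48.16298 mL
New rate:
Dose = 33 ng/kg/min × 96.2 kg = 3174.6 ng/min
3174.6 ng/min × 60 min/hr = 190476 ng/hr
Rate = 190476 ng/hr ÷ 426470.6 ng/mL = 0.4466334 mL/hr
Time remaining = 48.16298 mL ÷ 0.4466334 mL/hr = 107.8356 hr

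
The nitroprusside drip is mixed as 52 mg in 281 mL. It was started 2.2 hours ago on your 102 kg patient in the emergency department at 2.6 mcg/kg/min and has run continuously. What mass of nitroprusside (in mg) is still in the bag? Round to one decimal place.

17.0 mg

Dose = 2.6 mcg/kg/min × 102 kg = 265.2 mcg/min
265.2 mcg/min × 60 min/hr = 15912 mcg/hr
Concentration = 52 mg ÷ 281 mL = 0.1850534 mg/mL = 185.0534 mcg/mL
Rate = 15912 mcg/hr ÷ 185.0534 mcg/mL = 85.986 mL/hr
Volume infused = 85.986 mL/hr × 2.2 hr = 189.1692 mL
Volume remaining = 281 − 189.1692 = 91.8308 mL
Drug remaining = 91.8308 mL × 185.0534 mcg/mL = 16993.6 mcg = 16.9936 mg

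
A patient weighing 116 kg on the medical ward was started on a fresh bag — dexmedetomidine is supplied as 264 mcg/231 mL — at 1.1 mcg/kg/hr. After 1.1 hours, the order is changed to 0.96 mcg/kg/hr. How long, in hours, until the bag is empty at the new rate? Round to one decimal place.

Initial rate:
Dose = 1.1 mcg/kg/hr × 116 kg = 127.6 mcg/hr
Concentration = 264 mcg ÷ 231 mL = 1.142857 mcg/mL
Rate = 127.6 mcg/hr ÷ 1.142857 mcg/mL = 111.65 mL/hr
Volume infused so far = 111.65 mL/hr × 1.1 hr = 122.815 mL
Volume remaining = 231 − 122.815 = 108.185 mL
New rate:
Dose = 0.96 mcg/kg/hr × 116 kg = 111.36 mcg/hr
Rate = 111.36 mcg/hr ÷ 1.142857 mcg/mL = 97.44 mL/hr
Time remaining = 108.185 mL ÷ 97.44 mL/hr = 1.110273 hr

1.1 hours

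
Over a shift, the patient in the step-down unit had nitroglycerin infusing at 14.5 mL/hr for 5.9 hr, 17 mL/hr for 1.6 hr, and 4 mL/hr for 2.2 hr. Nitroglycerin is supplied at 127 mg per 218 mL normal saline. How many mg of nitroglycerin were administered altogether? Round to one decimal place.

70.8 mg

Concentration = 127 mg ÷ 218 mL = 0.5825688 mg/mL
Stage 1: 14.5 mL/hr × 5.9 hr = 85.55 mL → 85.55 mL × 0.5825688 mg/mL = 49.83876 mg
Stage 2: 17 mL/hr × 1.6 hr = 27.2 mL → 27.2 mL × 0.5825688 mg/mL = 15.84587 mg
Stage 3: 4 mL/hr × 2.2 hr = 8.8 mL → 8.8 mL × 0.5825688 mg/mL = 5.126606 mg
Total = 49.83876 + 15.84587 + 5.126606 = 70.81124 mg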